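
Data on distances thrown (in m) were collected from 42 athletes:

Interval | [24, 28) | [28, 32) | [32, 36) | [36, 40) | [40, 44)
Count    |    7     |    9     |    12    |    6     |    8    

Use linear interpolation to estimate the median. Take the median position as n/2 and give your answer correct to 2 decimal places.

Cumulative frequencies: 7, 16, 28, 34, 42
n = 42; position = n/2 = 21.
This falls in the class [32, 36): L = 32, F = 16, f = 12, h = 4.
Median ≈ 32 + ((21 − 16) / 12) × 4 = 33.6667

33.67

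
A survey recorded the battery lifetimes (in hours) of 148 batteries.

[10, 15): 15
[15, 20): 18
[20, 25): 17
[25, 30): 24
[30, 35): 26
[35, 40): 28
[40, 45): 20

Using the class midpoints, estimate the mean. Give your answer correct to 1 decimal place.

Midpoints: 12.5, 17.5, 22.5, 27.5, 32.5, 37.5, 42.5
Σfm = 15×12.5 + 18×17.5 + 17×22.5 + 24×27.5 + 26×32.5 + 28×37.5 + 20×42.5 = 4290
n = Σf = 148
Mean = 4290 / 148 = 28.9865

29.0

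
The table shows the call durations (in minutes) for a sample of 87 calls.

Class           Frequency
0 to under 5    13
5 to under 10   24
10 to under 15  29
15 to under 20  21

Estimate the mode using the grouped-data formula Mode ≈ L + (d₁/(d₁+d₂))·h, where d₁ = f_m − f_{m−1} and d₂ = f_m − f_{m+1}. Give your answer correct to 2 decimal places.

Modal class: 10 to under 15 (highest frequency 29).
d₁ = 29 − 24 = 5, d₂ = 29 − 21 = 8
Mode ≈ 10 + (5/(5+8)) × 5 = 10 + 1.9231 = 11.9231

11.92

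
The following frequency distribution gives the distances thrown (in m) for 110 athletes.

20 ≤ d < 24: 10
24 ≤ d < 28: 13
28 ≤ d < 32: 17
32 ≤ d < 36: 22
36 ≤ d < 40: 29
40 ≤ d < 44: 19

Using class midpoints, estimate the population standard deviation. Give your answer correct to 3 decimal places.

Midpoints: 22, 26, 30, 34, 38, 42
n = 110, Σfm = 3716, mean = 33.7818
Σfm² = 129752
Σf(m − x̄)² = Σfm² − (Σfm)²/n = 129752 − 3716²/110 = 4218.7636
Population variance = 4218.7636 / 110 = 38.3524
Standard deviation = √38.3524 = 6.1929

6.193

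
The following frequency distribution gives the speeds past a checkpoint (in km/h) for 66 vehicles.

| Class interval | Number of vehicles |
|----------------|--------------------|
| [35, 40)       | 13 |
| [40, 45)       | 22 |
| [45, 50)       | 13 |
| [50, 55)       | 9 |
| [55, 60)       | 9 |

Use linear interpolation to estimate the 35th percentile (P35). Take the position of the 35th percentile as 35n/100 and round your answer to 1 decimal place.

42.3

Cumulative frequencies: 13, 35, 48, 57, 66
n = 66; position = 35n/100 = 23.1.
This falls in the class [40, 45): L = 40, F = 13, f = 22, h = 5.
35th percentile ≈ 40 + ((23.1 − 13) / 22) × 5 = 42.2955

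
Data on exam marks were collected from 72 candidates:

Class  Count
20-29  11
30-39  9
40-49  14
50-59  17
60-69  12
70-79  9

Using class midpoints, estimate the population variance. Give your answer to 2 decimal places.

249.98

Midpoints: 24.5, 34.5, 44.5, 54.5, 64.5, 74.5
n = 72, Σfm = 3574, mean = 49.6389
Σfm² = 195408
Σf(m − x̄)² = Σfm² − (Σfm)²/n = 195408 − 3574²/72 = 17998.6111
Population variance = 17998.6111 / 72 = 249.9807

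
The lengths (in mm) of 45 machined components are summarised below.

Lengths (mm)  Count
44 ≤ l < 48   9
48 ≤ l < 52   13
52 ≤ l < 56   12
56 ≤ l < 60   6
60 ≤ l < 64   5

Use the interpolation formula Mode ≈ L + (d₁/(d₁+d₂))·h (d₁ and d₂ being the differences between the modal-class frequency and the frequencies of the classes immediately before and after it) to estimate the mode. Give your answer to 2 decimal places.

Modal class: 48 ≤ l < 52 (highest frequency 13).
d₁ = 13 − 9 = 4, d₂ = 13 − 12 = 1
Mode ≈ 48 + (4/(4+1)) × 4 = 48 + 3.2000 = 51.2000

51.20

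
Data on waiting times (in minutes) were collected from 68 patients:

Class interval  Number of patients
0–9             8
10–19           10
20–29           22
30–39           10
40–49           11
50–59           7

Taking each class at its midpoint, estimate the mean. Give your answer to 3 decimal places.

Midpoints: 4.5, 14.5, 24.5, 34.5, 44.5, 54.5
Σfm = 8×4.5 + 10×14.5 + 22×24.5 + 10×34.5 + 11×44.5 + 7×54.5 = 1936
n = Σf = 68
Mean = 1936 / 68 = 28.4706

28.471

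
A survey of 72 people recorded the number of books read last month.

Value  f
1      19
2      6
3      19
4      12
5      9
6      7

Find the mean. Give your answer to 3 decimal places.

Values: 1, 2, 3, 4, 5, 6
Σfx = 19×1 + 6×2 + 19×3 + 12×4 + 9×5 + 7×6 = 223
n = Σf = 72
Mean = 223 / 72 = 3.0972

3.097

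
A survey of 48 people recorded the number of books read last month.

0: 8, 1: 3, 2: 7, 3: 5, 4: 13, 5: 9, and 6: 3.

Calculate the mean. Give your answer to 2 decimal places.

3.06

Values: 0, 1, 2, 3, 4, 5, 6
Σfx = 8×0 + 3×1 + 7×2 + 5×3 + 13×4 + 9×5 + 3×6 = 147
n = Σf = 48
Mean = 147 / 48 = 3.0625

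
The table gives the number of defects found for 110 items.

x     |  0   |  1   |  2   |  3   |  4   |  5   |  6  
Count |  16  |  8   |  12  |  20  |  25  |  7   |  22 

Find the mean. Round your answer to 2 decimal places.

Values: 0, 1, 2, 3, 4, 5, 6
Σfx = 16×0 + 8×1 + 12×2 + 20×3 + 25×4 + 7×5 + 22×6 = 359
n = Σf = 110
Mean = 359 / 110 = 3.2636

3.26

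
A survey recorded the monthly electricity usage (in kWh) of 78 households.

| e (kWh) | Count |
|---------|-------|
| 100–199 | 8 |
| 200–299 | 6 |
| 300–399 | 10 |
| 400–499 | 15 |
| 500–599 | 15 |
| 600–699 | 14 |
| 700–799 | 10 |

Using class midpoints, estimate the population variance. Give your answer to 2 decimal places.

33032.54

Midpoints: 149.5, 249.5, 349.5, 449.5, 549.5, 649.5, 749.5
n = 78, Σfm = 37761, mean = 484.1154
Σfm² = 20857219.5
Σf(m − x̄)² = Σfm² − (Σfm)²/n = 20857219.5 − 37761²/78 = 2576538.4615
Population variance = 2576538.4615 / 78 = 33032.5444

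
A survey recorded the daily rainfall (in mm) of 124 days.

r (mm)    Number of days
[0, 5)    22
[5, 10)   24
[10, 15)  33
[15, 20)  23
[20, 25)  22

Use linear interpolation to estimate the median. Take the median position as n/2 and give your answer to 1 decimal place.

Cumulative frequencies: 22, 46, 79, 102, 124
n = 124; position = n/2 = 62.
This falls in the class [10, 15): L = 10, F = 46, f = 33, h = 5.
Median ≈ 10 + ((62 − 46) / 33) × 5 = 12.4242

12.4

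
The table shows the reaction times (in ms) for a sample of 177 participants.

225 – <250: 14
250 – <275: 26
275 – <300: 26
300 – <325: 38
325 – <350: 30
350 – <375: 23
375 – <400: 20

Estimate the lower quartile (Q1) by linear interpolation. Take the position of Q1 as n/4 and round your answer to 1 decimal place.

279.1

Cumulative frequencies: 14, 40, 66, 104, 134, 157, 177
n = 177; position = n/4 = 44.25.
This falls in the class 275 – <300: L = 275, F = 40, f = 26, h = 25.
Lower quartile ≈ 275 + ((44.25 − 40) / 26) × 25 = 279.0865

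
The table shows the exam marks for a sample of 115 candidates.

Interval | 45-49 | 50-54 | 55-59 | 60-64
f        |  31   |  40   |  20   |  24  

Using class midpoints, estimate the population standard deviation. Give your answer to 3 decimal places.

5.419

Midpoints: 47, 52, 57, 62
n = 115, Σfm = 6165, mean = 53.6087
Σfm² = 333875
Σf(m − x̄)² = Σfm² − (Σfm)²/n = 333875 − 6165²/115 = 3377.3913
Population variance = 3377.3913 / 115 = 29.3686
Standard deviation = √29.3686 = 5.4193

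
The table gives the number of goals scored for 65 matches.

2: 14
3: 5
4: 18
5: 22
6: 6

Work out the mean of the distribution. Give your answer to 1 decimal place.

4.0

Values: 2, 3, 4, 5, 6
Σfx = 14×2 + 5×3 + 18×4 + 22×5 + 6×6 = 261
n = Σf = 65
Mean = 261 / 65 = 4.0154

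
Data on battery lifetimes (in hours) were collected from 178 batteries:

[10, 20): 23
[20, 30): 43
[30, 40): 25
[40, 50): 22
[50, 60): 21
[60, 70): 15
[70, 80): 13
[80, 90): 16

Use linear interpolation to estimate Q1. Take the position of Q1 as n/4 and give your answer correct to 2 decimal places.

Cumulative frequencies: 23, 66, 91, 113, 134, 149, 162, 178
n = 178; position = n/4 = 44.5.
This falls in the class [20, 30): L = 20, F = 23, f = 43, h = 10.
Lower quartile ≈ 20 + ((44.5 − 23) / 43) × 10 = 25.0000

25.00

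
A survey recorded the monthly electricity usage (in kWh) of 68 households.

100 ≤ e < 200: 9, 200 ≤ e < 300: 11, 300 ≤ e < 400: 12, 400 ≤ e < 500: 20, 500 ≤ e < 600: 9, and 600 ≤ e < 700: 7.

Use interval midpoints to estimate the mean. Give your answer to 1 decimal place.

394.1

Midpoints: 150, 250, 350, 450, 550, 650
Σfm = 9×150 + 11×250 + 12×350 + 20×450 + 9×550 + 7×650 = 26800
n = Σf = 68
Mean = 26800 / 68 = 394.1176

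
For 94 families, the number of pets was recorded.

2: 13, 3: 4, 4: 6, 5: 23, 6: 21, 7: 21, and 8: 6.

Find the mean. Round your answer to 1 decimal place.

Values: 2, 3, 4, 5, 6, 7, 8
Σfx = 13×2 + 4×3 + 6×4 + 23×5 + 21×6 + 21×7 + 6×8 = 498
n = Σf = 94
Mean = 498 / 94 = 5.2979

5.3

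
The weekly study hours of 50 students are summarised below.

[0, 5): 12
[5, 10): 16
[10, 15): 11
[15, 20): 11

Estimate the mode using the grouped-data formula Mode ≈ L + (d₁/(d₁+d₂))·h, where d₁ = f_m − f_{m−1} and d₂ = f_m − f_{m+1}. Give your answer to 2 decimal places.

Modal class: [5, 10) (highest frequency 16).
d₁ = 16 − 12 = 4, d₂ = 16 − 11 = 5
Mode ≈ 5 + (4/(4+5)) × 5 = 5 + 2.2222 = 7.2222

7.22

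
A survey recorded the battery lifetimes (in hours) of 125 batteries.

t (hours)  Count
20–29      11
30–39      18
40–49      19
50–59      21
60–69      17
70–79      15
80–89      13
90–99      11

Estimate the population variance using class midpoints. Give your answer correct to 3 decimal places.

436.710

Midpoints: 24.5, 34.5, 44.5, 54.5, 64.5, 74.5, 84.5, 94.5
n = 125, Σfm = 7232.5, mean = 57.8600
Σfm² = 473061.25
Σf(m − x̄)² = Σfm² − (Σfm)²/n = 473061.25 − 7232.5²/125 = 54588.8000
Population variance = 54588.8000 / 125 = 436.7104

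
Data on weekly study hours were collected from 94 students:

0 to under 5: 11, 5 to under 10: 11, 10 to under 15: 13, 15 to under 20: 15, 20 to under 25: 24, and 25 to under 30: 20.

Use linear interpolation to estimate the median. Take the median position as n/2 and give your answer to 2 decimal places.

19.00

Cumulative frequencies: 11, 22, 35, 50, 74, 94
n = 94; position = n/2 = 47.
This falls in the class 15 to under 20: L = 15, F = 35, f = 15, h = 5.
Median ≈ 15 + ((47 − 35) / 15) × 5 = 19.0000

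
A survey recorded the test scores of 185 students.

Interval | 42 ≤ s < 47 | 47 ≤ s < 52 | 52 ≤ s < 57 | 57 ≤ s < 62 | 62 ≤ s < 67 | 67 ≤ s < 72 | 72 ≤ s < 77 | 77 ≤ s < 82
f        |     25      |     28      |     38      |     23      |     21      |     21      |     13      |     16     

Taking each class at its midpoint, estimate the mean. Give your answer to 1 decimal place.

Midpoints: 44.5, 49.5, 54.5, 59.5, 64.5, 69.5, 74.5, 79.5
Σfm = 25×44.5 + 28×49.5 + 38×54.5 + 23×59.5 + 21×64.5 + 21×69.5 + 13×74.5 + 16×79.5 = 10992.5
n = Σf = 185
Mean = 10992.5 / 185 = 59.4189

59.4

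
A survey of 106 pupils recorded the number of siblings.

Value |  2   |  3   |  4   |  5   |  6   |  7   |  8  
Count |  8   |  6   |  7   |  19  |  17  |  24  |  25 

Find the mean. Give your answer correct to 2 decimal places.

5.92

Values: 2, 3, 4, 5, 6, 7, 8
Σfx = 8×2 + 6×3 + 7×4 + 19×5 + 17×6 + 24×7 + 25×8 = 627
n = Σf = 106
Mean = 627 / 106 = 5.9151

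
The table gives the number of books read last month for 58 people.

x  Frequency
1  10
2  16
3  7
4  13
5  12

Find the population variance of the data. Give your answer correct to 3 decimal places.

Values: 1, 2, 3, 4, 5
n = 58, Σfx = 175, mean = 3.0172
Σfx² = 645
Σf(x − x̄)² = Σfx² − (Σfx)²/n = 645 − 175²/58 = 116.9828
Population variance = 116.9828 / 58 = 2.0169

2.017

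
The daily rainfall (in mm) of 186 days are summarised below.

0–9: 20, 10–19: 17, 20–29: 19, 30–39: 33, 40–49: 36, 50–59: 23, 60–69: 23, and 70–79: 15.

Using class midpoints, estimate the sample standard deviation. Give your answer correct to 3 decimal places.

Midpoints: 4.5, 14.5, 24.5, 34.5, 44.5, 54.5, 64.5, 74.5
n = 186, Σfm = 7397, mean = 39.7688
Σfm² = 373206.5
Σf(m − x̄)² = Σfm² − (Σfm)²/n = 373206.5 − 7397²/186 = 79036.5591
Sample variance = 79036.5591 / 185 = 427.2246
Standard deviation = √427.2246 = 20.6694

20.669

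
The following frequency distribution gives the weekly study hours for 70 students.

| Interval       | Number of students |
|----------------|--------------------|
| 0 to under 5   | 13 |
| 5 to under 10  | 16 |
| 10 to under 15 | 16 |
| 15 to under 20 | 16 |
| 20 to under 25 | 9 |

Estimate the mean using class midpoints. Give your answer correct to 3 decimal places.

11.929

Midpoints: 2.5, 7.5, 12.5, 17.5, 22.5
Σfm = 13×2.5 + 16×7.5 + 16×12.5 + 16×17.5 + 9×22.5 = 835
n = Σf = 70
Mean = 835 / 70 = 11.9286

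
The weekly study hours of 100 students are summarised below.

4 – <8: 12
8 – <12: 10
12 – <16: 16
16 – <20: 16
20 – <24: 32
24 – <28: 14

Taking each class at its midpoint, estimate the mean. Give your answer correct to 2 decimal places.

Midpoints: 6, 10, 14, 18, 22, 26
Σfm = 12×6 + 10×10 + 16×14 + 16×18 + 32×22 + 14×26 = 1752
n = Σf = 100
Mean = 1752 / 100 = 17.5200

17.52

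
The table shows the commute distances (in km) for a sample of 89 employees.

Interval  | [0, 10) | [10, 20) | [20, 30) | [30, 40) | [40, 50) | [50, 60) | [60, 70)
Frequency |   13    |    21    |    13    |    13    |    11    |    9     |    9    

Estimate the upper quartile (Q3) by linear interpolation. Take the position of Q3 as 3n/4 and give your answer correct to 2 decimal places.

Cumulative frequencies: 13, 34, 47, 60, 71, 80, 89
n = 89; position = 3n/4 = 66.75.
This falls in the class [40, 50): L = 40, F = 60, f = 11, h = 10.
Upper quartile ≈ 40 + ((66.75 − 60) / 11) × 10 = 46.1364

46.14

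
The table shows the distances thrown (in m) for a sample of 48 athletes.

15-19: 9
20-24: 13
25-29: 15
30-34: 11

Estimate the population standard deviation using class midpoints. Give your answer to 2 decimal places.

5.19

Midpoints: 17, 22, 27, 32
n = 48, Σfm = 1196, mean = 24.9167
Σfm² = 31092
Σf(m − x̄)² = Σfm² − (Σfm)²/n = 31092 − 1196²/48 = 1291.6667
Population variance = 1291.6667 / 48 = 26.9097
Standard deviation = √26.9097 = 5.1875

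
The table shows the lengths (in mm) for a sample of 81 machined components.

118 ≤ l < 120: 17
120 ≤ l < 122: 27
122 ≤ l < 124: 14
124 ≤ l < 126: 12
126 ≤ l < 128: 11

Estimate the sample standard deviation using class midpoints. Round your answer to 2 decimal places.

2.66

Midpoints: 119, 121, 123, 125, 127
n = 81, Σfm = 9909, mean = 122.3333
Σfm² = 1212769
Σf(m − x̄)² = Σfm² − (Σfm)²/n = 1212769 − 9909²/81 = 568.0000
Sample variance = 568.0000 / 80 = 7.1000
Standard deviation = √7.1000 = 2.6646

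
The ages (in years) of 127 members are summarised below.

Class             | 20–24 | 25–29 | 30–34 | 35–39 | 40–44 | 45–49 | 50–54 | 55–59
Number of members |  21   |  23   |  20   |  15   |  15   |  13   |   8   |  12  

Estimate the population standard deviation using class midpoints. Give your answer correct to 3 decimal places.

11.136

Midpoints: 22, 27, 32, 37, 42, 47, 52, 57
n = 127, Σfm = 4619, mean = 36.3701
Σfm² = 183743
Σf(m − x̄)² = Σfm² − (Σfm)²/n = 183743 − 4619²/127 = 15749.6063
Population variance = 15749.6063 / 127 = 124.0126
Standard deviation = √124.0126 = 11.1361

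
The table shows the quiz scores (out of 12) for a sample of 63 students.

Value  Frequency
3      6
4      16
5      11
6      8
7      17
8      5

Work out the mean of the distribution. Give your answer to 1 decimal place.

Values: 3, 4, 5, 6, 7, 8
Σfx = 6×3 + 16×4 + 11×5 + 8×6 + 17×7 + 5×8 = 344
n = Σf = 63
Mean = 344 / 63 = 5.4603

5.5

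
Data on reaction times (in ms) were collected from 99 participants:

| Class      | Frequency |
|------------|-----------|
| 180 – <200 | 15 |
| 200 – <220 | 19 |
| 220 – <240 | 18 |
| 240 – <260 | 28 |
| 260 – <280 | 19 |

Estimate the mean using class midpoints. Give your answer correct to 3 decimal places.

233.434

Midpoints: 190, 210, 230, 250, 270
Σfm = 15×190 + 19×210 + 18×230 + 28×250 + 19×270 = 23110
n = Σf = 99
Mean = 23110 / 99 = 233.4343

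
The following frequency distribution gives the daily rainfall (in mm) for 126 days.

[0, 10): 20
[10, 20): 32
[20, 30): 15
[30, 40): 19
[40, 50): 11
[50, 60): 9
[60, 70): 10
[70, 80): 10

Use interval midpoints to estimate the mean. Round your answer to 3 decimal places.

31.825

Midpoints: 5, 15, 25, 35, 45, 55, 65, 75
Σfm = 20×5 + 32×15 + 15×25 + 19×35 + 11×45 + 9×55 + 10×65 + 10×75 = 4010
n = Σf = 126
Mean = 4010 / 126 = 31.8254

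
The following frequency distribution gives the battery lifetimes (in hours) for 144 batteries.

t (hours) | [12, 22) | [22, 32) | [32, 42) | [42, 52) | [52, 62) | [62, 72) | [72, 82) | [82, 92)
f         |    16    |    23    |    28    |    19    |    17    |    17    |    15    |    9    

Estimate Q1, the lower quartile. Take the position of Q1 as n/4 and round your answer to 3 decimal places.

Cumulative frequencies: 16, 39, 67, 86, 103, 120, 135, 144
n = 144; position = n/4 = 36.
This falls in the class [22, 32): L = 22, F = 16, f = 23, h = 10.
Lower quartile ≈ 22 + ((36 − 16) / 23) × 10 = 30.6957

30.696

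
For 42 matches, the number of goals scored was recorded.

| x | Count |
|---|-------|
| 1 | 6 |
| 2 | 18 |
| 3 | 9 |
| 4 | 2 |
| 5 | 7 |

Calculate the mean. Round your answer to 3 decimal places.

2.667

Values: 1, 2, 3, 4, 5
Σfx = 6×1 + 18×2 + 9×3 + 2×4 + 7×5 = 112
n = Σf = 42
Mean = 112 / 42 = 2.6667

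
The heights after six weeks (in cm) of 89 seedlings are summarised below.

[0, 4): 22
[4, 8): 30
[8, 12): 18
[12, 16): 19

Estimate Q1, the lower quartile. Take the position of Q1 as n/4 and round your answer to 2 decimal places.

Cumulative frequencies: 22, 52, 70, 89
n = 89; position = n/4 = 22.25.
This falls in the class [4, 8): L = 4, F = 22, f = 30, h = 4.
Lower quartile ≈ 4 + ((22.25 − 22) / 30) × 4 = 4.0333

4.03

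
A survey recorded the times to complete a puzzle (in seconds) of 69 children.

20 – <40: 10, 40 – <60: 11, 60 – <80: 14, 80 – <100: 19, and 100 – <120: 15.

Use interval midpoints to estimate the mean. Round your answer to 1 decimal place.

Midpoints: 30, 50, 70, 90, 110
Σfm = 10×30 + 11×50 + 14×70 + 19×90 + 15×110 = 5190
n = Σf = 69
Mean = 5190 / 69 = 75.2174

75.2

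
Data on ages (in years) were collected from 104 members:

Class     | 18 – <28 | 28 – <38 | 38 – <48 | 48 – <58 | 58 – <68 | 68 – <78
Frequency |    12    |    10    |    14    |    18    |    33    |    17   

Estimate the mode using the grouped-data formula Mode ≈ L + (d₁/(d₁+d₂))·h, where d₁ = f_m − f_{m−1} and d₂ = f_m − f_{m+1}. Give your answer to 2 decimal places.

62.84

Modal class: 58 – <68 (highest frequency 33).
d₁ = 33 − 18 = 15, d₂ = 33 − 17 = 16
Mode ≈ 58 + (15/(15+16)) × 10 = 58 + 4.8387 = 62.8387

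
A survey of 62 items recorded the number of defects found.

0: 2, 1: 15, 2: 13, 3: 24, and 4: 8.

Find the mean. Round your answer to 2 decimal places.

Values: 0, 1, 2, 3, 4
Σfx = 2×0 + 15×1 + 13×2 + 24×3 + 8×4 = 145
n = Σf = 62
Mean = 145 / 62 = 2.3387

2.34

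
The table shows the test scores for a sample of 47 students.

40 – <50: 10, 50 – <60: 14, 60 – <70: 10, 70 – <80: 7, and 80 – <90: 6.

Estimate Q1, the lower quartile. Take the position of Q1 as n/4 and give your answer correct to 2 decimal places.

Cumulative frequencies: 10, 24, 34, 41, 47
n = 47; position = n/4 = 11.75.
This falls in the class 50 – <60: L = 50, F = 10, f = 14, h = 10.
Lower quartile ≈ 50 + ((11.75 − 10) / 14) × 10 = 51.2500

51.25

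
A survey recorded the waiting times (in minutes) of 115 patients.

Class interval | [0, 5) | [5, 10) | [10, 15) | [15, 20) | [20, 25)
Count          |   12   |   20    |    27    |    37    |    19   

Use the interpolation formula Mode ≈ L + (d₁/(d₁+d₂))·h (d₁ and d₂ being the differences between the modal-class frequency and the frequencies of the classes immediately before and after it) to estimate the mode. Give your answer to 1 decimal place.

16.8

Modal class: [15, 20) (highest frequency 37).
d₁ = 37 − 27 = 10, d₂ = 37 − 19 = 18
Mode ≈ 15 + (10/(10+18)) × 5 = 15 + 1.7857 = 16.7857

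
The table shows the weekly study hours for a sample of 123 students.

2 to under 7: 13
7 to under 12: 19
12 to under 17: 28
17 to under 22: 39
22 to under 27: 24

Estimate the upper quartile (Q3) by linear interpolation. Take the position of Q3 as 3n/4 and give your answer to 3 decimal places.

21.135

Cumulative frequencies: 13, 32, 60, 99, 123
n = 123; position = 3n/4 = 92.25.
This falls in the class 17 to under 22: L = 17, F = 60, f = 39, h = 5.
Upper quartile ≈ 17 + ((92.25 − 60) / 39) × 5 = 21.1346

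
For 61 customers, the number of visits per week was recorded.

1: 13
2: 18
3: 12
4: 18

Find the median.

2

Cumulative frequencies: 13, 31, 43, 61
n = 61, so the median is the value in position (n+1)/2 = 31.
Position 31 falls at value 2.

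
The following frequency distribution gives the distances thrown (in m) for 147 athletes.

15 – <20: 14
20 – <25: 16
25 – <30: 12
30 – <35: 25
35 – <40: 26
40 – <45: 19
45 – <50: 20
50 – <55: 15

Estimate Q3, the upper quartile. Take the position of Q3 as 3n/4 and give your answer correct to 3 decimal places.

44.539

Cumulative frequencies: 14, 30, 42, 67, 93, 112, 132, 147
n = 147; position = 3n/4 = 110.25.
This falls in the class 40 – <45: L = 40, F = 93, f = 19, h = 5.
Upper quartile ≈ 40 + ((110.25 − 93) / 19) × 5 = 44.5395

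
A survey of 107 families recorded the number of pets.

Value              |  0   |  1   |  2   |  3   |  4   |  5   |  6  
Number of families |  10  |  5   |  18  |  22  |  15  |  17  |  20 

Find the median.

Cumulative frequencies: 10, 15, 33, 55, 70, 87, 107
n = 107, so the median is the value in position (n+1)/2 = 54.
Position 54 falls at value 3.

3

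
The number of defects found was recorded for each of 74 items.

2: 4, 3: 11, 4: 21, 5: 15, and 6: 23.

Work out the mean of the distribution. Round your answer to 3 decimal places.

Values: 2, 3, 4, 5, 6
Σfx = 4×2 + 11×3 + 21×4 + 15×5 + 23×6 = 338
n = Σf = 74
Mean = 338 / 74 = 4.5676

4.568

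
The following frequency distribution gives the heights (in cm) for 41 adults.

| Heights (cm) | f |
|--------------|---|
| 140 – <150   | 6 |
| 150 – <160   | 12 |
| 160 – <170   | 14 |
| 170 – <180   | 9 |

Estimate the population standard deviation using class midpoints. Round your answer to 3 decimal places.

9.817

Midpoints: 145, 155, 165, 175
n = 41, Σfm = 6615, mean = 161.3415
Σfm² = 1071225
Σf(m − x̄)² = Σfm² − (Σfm)²/n = 1071225 − 6615²/41 = 3951.2195
Population variance = 3951.2195 / 41 = 96.3712
Standard deviation = √96.3712 = 9.8169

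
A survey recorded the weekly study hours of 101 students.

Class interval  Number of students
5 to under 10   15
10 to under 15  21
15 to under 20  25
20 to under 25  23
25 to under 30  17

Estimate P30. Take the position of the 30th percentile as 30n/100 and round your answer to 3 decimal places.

Cumulative frequencies: 15, 36, 61, 84, 101
n = 101; position = 30n/100 = 30.3.
This falls in the class 10 to under 15: L = 10, F = 15, f = 21, h = 5.
30th percentile ≈ 10 + ((30.3 − 15) / 21) × 5 = 13.6429

13.643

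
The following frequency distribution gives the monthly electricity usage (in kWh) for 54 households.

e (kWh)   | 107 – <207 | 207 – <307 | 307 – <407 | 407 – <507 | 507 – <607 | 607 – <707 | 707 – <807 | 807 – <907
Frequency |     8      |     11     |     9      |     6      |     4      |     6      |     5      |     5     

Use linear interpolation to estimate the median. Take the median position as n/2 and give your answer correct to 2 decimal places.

395.89

Cumulative frequencies: 8, 19, 28, 34, 38, 44, 49, 54
n = 54; position = n/2 = 27.
This falls in the class 307 – <407: L = 307, F = 19, f = 9, h = 100.
Median ≈ 307 + ((27 − 19) / 9) × 100 = 395.8889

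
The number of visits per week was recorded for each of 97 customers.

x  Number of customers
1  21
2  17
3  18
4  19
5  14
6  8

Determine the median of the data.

Cumulative frequencies: 21, 38, 56, 75, 89, 97
n = 97, so the median is the value in position (n+1)/2 = 49.
Position 49 falls at value 3.

3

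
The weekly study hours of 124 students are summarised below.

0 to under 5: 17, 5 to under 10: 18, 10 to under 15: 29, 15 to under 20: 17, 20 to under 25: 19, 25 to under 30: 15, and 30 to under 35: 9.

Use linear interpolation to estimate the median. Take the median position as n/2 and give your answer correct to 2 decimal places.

Cumulative frequencies: 17, 35, 64, 81, 100, 115, 124
n = 124; position = n/2 = 62.
This falls in the class 10 to under 15: L = 10, F = 35, f = 29, h = 5.
Median ≈ 10 + ((62 − 35) / 29) × 5 = 14.6552

14.66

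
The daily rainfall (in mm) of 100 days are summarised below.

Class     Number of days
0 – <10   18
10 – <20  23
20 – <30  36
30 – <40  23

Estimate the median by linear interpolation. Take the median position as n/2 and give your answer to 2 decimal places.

Cumulative frequencies: 18, 41, 77, 100
n = 100; position = n/2 = 50.
This falls in the class 20 – <30: L = 20, F = 41, f = 36, h = 10.
Median ≈ 20 + ((50 − 41) / 36) × 10 = 22.5000

22.50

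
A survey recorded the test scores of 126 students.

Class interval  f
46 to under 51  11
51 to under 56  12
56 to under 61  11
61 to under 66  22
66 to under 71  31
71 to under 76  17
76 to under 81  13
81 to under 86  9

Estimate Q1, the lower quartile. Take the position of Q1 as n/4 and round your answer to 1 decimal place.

Cumulative frequencies: 11, 23, 34, 56, 87, 104, 117, 126
n = 126; position = n/4 = 31.5.
This falls in the class 56 to under 61: L = 56, F = 23, f = 11, h = 5.
Lower quartile ≈ 56 + ((31.5 − 23) / 11) × 5 = 59.8636

59.9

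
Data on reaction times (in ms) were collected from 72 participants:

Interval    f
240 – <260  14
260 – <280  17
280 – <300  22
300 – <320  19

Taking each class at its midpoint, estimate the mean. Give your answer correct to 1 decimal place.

Midpoints: 250, 270, 290, 310
Σfm = 14×250 + 17×270 + 22×290 + 19×310 = 20360
n = Σf = 72
Mean = 20360 / 72 = 282.7778

282.8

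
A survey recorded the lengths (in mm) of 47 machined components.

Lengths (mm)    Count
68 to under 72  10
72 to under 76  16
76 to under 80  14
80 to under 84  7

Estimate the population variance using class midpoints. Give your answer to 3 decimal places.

15.355

Midpoints: 70, 74, 78, 82
n = 47, Σfm = 3550, mean = 75.5319
Σfm² = 268860
Σf(m − x̄)² = Σfm² − (Σfm)²/n = 268860 − 3550²/47 = 721.7021
Population variance = 721.7021 / 47 = 15.3554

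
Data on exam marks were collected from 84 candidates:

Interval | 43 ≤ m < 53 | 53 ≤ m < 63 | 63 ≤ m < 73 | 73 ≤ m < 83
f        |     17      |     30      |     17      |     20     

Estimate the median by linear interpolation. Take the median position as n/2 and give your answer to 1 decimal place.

61.3

Cumulative frequencies: 17, 47, 64, 84
n = 84; position = n/2 = 42.
This falls in the class 53 ≤ m < 63: L = 53, F = 17, f = 30, h = 10.
Median ≈ 53 + ((42 − 17) / 30) × 10 = 61.3333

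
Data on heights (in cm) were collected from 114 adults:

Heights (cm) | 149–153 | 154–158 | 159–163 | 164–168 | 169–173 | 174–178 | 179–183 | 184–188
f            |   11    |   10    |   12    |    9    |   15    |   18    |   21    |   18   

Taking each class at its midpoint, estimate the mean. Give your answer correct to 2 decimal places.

171.31

Midpoints: 151, 156, 161, 166, 171, 176, 181, 186
Σfm = 11×151 + 10×156 + 12×161 + 9×166 + 15×171 + 18×176 + 21×181 + 18×186 = 19529
n = Σf = 114
Mean = 19529 / 114 = 171.3070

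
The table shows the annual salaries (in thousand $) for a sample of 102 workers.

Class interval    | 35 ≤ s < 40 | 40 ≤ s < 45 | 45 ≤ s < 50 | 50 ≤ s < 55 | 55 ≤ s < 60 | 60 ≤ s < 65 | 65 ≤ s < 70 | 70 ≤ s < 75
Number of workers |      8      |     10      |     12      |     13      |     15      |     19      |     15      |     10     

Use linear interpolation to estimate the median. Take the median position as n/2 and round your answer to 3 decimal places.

57.667

Cumulative frequencies: 8, 18, 30, 43, 58, 77, 92, 102
n = 102; position = n/2 = 51.
This falls in the class 55 ≤ s < 60: L = 55, F = 43, f = 15, h = 5.
Median ≈ 55 + ((51 − 43) / 15) × 5 = 57.6667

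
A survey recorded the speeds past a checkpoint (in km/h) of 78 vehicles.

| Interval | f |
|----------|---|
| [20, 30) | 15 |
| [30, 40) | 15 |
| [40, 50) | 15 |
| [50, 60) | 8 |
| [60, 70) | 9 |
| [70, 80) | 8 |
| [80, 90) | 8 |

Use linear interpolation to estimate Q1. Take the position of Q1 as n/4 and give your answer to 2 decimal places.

33.00

Cumulative frequencies: 15, 30, 45, 53, 62, 70, 78
n = 78; position = n/4 = 19.5.
This falls in the class [30, 40): L = 30, F = 15, f = 15, h = 10.
Lower quartile ≈ 30 + ((19.5 − 15) / 15) × 10 = 33.0000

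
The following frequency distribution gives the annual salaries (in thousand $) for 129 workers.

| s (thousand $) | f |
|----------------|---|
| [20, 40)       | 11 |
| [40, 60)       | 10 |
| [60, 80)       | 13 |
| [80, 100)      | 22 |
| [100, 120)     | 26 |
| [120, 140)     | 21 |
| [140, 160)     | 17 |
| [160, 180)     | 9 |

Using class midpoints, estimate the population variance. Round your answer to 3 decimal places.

Midpoints: 30, 50, 70, 90, 110, 130, 150, 170
n = 129, Σfm = 13390, mean = 103.7984
Σfm² = 1588900
Σf(m − x̄)² = Σfm² − (Σfm)²/n = 1588900 − 13390²/129 = 199038.7597
Population variance = 199038.7597 / 129 = 1542.9361

1542.936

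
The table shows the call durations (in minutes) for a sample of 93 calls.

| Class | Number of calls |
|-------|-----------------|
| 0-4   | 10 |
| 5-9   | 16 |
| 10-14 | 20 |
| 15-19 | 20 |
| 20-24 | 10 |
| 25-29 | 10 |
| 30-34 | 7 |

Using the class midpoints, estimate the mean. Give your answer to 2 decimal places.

Midpoints: 2, 7, 12, 17, 22, 27, 32
Σfm = 10×2 + 16×7 + 20×12 + 20×17 + 10×22 + 10×27 + 7×32 = 1426
n = Σf = 93
Mean = 1426 / 93 = 15.3333

15.33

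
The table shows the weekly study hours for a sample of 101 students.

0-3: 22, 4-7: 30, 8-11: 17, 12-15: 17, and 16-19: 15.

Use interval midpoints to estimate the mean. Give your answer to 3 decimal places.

Midpoints: 1.5, 5.5, 9.5, 13.5, 17.5
Σfm = 22×1.5 + 30×5.5 + 17×9.5 + 17×13.5 + 15×17.5 = 851.5
n = Σf = 101
Mean = 851.5 / 101 = 8.4307

8.431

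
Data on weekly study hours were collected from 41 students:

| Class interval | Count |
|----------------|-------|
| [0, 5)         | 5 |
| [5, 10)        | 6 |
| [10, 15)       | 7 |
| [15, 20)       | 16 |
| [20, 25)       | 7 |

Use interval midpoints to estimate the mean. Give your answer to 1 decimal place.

14.2

Midpoints: 2.5, 7.5, 12.5, 17.5, 22.5
Σfm = 5×2.5 + 6×7.5 + 7×12.5 + 16×17.5 + 7×22.5 = 582.5
n = Σf = 41
Mean = 582.5 / 41 = 14.2073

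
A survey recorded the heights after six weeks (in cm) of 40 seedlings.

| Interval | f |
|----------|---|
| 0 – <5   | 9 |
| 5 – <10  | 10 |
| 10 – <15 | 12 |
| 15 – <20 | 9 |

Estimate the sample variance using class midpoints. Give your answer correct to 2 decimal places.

29.47

Midpoints: 2.5, 7.5, 12.5, 17.5
n = 40, Σfm = 405, mean = 10.1250
Σfm² = 5250
Σf(m − x̄)² = Σfm² − (Σfm)²/n = 5250 − 405²/40 = 1149.3750
Sample variance = 1149.3750 / 39 = 29.4712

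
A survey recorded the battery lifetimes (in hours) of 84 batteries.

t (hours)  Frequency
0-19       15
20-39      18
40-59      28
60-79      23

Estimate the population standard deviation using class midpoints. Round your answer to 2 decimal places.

Midpoints: 9.5, 29.5, 49.5, 69.5
n = 84, Σfm = 3658, mean = 43.5476
Σfm² = 196721
Σf(m − x̄)² = Σfm² − (Σfm)²/n = 196721 − 3658²/84 = 37423.8095
Population variance = 37423.8095 / 84 = 445.5215
Standard deviation = √445.5215 = 21.1074

21.11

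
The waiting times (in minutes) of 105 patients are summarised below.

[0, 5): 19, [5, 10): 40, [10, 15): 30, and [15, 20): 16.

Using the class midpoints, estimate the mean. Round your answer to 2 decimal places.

9.55

Midpoints: 2.5, 7.5, 12.5, 17.5
Σfm = 19×2.5 + 40×7.5 + 30×12.5 + 16×17.5 = 1002.5
n = Σf = 105
Mean = 1002.5 / 105 = 9.5476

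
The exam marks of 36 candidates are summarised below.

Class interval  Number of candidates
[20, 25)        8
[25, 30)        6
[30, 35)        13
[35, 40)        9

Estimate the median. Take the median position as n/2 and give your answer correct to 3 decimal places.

Cumulative frequencies: 8, 14, 27, 36
n = 36; position = n/2 = 18.
This falls in the class [30, 35): L = 30, F = 14, f = 13, h = 5.
Median ≈ 30 + ((18 − 14) / 13) × 5 = 31.5385

31.538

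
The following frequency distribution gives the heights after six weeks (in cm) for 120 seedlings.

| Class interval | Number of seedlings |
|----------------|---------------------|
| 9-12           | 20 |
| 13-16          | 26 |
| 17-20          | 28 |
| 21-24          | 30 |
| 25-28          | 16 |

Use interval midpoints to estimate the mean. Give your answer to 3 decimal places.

18.367

Midpoints: 10.5, 14.5, 18.5, 22.5, 26.5
Σfm = 20×10.5 + 26×14.5 + 28×18.5 + 30×22.5 + 16×26.5 = 2204
n = Σf = 120
Mean = 2204 / 120 = 18.3667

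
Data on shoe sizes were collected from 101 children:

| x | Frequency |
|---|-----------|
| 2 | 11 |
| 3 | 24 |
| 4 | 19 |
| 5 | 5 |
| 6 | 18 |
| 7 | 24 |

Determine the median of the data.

Cumulative frequencies: 11, 35, 54, 59, 77, 101
n = 101, so the median is the value in position (n+1)/2 = 51.
Position 51 falls at value 4.

4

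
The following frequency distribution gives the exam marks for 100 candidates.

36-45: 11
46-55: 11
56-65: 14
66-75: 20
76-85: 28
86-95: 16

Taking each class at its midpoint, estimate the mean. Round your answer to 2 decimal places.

69.60

Midpoints: 40.5, 50.5, 60.5, 70.5, 80.5, 90.5
Σfm = 11×40.5 + 11×50.5 + 14×60.5 + 20×70.5 + 28×80.5 + 16×90.5 = 6960
n = Σf = 100
Mean = 6960 / 100 = 69.6000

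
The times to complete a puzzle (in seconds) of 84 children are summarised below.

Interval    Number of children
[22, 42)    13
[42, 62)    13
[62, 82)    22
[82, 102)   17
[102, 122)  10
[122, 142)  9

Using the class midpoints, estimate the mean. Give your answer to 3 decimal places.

77.952

Midpoints: 32, 52, 72, 92, 112, 132
Σfm = 13×32 + 13×52 + 22×72 + 17×92 + 10×112 + 9×132 = 6548
n = Σf = 84
Mean = 6548 / 84 = 77.9524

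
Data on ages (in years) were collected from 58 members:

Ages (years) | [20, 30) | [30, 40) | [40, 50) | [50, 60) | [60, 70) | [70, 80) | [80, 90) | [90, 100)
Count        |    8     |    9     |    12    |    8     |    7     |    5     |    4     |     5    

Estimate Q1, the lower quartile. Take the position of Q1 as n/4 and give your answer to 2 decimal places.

37.22

Cumulative frequencies: 8, 17, 29, 37, 44, 49, 53, 58
n = 58; position = n/4 = 14.5.
This falls in the class [30, 40): L = 30, F = 8, f = 9, h = 10.
Lower quartile ≈ 30 + ((14.5 − 8) / 9) × 10 = 37.2222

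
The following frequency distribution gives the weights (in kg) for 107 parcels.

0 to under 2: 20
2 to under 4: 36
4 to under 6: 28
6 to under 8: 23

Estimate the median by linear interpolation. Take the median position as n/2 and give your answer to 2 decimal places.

Cumulative frequencies: 20, 56, 84, 107
n = 107; position = n/2 = 53.5.
This falls in the class 2 to under 4: L = 2, F = 20, f = 36, h = 2.
Median ≈ 2 + ((53.5 − 20) / 36) × 2 = 3.8611

3.86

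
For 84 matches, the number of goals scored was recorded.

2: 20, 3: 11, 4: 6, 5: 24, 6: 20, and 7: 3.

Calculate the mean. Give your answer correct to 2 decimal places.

Values: 2, 3, 4, 5, 6, 7
Σfx = 20×2 + 11×3 + 6×4 + 24×5 + 20×6 + 3×7 = 358
n = Σf = 84
Mean = 358 / 84 = 4.2619

4.26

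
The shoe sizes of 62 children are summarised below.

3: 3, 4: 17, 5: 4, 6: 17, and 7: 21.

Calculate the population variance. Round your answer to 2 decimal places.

Values: 3, 4, 5, 6, 7
n = 62, Σfx = 346, mean = 5.5806
Σfx² = 2040
Σf(x − x̄)² = Σfx² − (Σfx)²/n = 2040 − 346²/62 = 109.0968
Population variance = 109.0968 / 62 = 1.7596

1.76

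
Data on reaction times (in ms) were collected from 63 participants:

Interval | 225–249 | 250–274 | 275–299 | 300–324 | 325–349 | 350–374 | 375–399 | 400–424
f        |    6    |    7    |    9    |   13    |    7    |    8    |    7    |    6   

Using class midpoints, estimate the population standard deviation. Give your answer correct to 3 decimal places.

52.462

Midpoints: 237, 262, 287, 312, 337, 362, 387, 412
n = 63, Σfm = 20331, mean = 322.7143
Σfm² = 6734497
Σf(m − x̄)² = Σfm² − (Σfm)²/n = 6734497 − 20331²/63 = 173392.8571
Population variance = 173392.8571 / 63 = 2752.2676
Standard deviation = √2752.2676 = 52.4621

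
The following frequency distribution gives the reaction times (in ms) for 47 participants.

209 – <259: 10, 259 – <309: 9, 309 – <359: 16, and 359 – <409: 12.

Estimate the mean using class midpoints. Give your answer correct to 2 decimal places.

315.91

Midpoints: 234, 284, 334, 384
Σfm = 10×234 + 9×284 + 16×334 + 12×384 = 14848
n = Σf = 47
Mean = 14848 / 47 = 315.9149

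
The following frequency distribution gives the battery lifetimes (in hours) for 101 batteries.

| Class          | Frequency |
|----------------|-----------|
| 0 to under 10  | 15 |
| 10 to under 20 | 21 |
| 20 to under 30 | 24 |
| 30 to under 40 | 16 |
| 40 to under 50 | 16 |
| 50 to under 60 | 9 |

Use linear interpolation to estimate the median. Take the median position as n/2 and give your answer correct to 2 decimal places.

Cumulative frequencies: 15, 36, 60, 76, 92, 101
n = 101; position = n/2 = 50.5.
This falls in the class 20 to under 30: L = 20, F = 36, f = 24, h = 10.
Median ≈ 20 + ((50.5 − 36) / 24) × 10 = 26.0417

26.04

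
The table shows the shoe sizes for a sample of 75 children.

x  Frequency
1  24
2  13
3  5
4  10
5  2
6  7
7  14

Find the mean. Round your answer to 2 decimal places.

3.40

Values: 1, 2, 3, 4, 5, 6, 7
Σfx = 24×1 + 13×2 + 5×3 + 10×4 + 2×5 + 7×6 + 14×7 = 255
n = Σf = 75
Mean = 255 / 75 = 3.4000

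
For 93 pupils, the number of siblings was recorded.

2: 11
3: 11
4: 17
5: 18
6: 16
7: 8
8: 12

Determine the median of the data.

5

Cumulative frequencies: 11, 22, 39, 57, 73, 81, 93
n = 93, so the median is the value in position (n+1)/2 = 47.
Position 47 falls at value 5.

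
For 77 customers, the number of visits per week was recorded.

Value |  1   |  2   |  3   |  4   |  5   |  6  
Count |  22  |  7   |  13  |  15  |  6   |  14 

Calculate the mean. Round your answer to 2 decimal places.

Values: 1, 2, 3, 4, 5, 6
Σfx = 22×1 + 7×2 + 13×3 + 15×4 + 6×5 + 14×6 = 249
n = Σf = 77
Mean = 249 / 77 = 3.2338

3.23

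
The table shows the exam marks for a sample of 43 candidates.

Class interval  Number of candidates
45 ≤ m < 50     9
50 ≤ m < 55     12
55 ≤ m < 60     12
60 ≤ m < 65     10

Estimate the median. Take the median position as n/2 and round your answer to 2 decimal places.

Cumulative frequencies: 9, 21, 33, 43
n = 43; position = n/2 = 21.5.
This falls in the class 55 ≤ m < 60: L = 55, F = 21, f = 12, h = 5.
Median ≈ 55 + ((21.5 − 21) / 12) × 5 = 55.2083

55.21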